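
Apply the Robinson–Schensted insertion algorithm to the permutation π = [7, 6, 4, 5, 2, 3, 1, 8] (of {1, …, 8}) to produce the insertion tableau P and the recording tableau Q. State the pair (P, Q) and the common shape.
P = [1, 3, 8] / [2, 5] / [4] / [6] / [7];  Q = [1, 4, 8] / [2, 6] / [3] / [5] / [7];  common shape = (3, 2, 1, 1, 1)

Row-insert the values π_1, π_2, … into P one at a time, bumping the leftmost entry strictly greater than the inserted value down to the next row. The recording tableau Q records, in position (i, j), the step at which that cell was added to P.
  Insert 7 (step 1): P = [7];  Q = [1]
  Insert 6 (step 2): P = [6] / [7];  Q = [1] / [2]
  Insert 4 (step 3): P = [4] / [6] / [7];  Q = [1] / [2] / [3]
  Insert 5 (step 4): P = [4, 5] / [6] / [7];  Q = [1, 4] / [2] / [3]
  Insert 2 (step 5): P = [2, 5] / [4] / [6] / [7];  Q = [1, 4] / [2] / [3] / [5]
  Insert 3 (step 6): P = [2, 3] / [4, 5] / [6] / [7];  Q = [1, 4] / [2, 6] / [3] / [5]
  Insert 1 (step 7): P = [1, 3] / [2, 5] / [4] / [6] / [7];  Q = [1, 4] / [2, 6] / [3] / [5] / [7]
  Insert 8 (step 8): P = [1, 3, 8] / [2, 5] / [4] / [6] / [7];  Q = [1, 4, 8] / [2, 6] / [3] / [5] / [7]
Final shape: (3, 2, 1, 1, 1).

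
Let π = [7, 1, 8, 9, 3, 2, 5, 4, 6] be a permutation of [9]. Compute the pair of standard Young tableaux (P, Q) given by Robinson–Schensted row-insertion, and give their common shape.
P = [1, 2, 4, 6] / [3, 5, 9] / [7, 8];  Q = [1, 3, 4, 9] / [2, 5, 7] / [6, 8];  common shape = (4, 3, 2)

Row-insert the values π_1, π_2, … into P one at a time, bumping the leftmost entry strictly greater than the inserted value down to the next row. The recording tableau Q records, in position (i, j), the step at which that cell was added to P.
  Insert 7 (step 1): P = [7];  Q = [1]
  Insert 1 (step 2): P = [1] / [7];  Q = [1] / [2]
  Insert 8 (step 3): P = [1, 8] / [7];  Q = [1, 3] / [2]
  Insert 9 (step 4): P = [1, 8, 9] / [7];  Q = [1, 3, 4] / [2]
  Insert 3 (step 5): P = [1, 3, 9] / [7, 8];  Q = [1, 3, 4] / [2, 5]
  Insert 2 (step 6): P = [1, 2, 9] / [3, 8] / [7];  Q = [1, 3, 4] / [2, 5] / [6]
  Insert 5 (step 7): P = [1, 2, 5] / [3, 8, 9] / [7];  Q = [1, 3, 4] / [2, 5, 7] / [6]
  Insert 4 (step 8): P = [1, 2, 4] / [3, 5, 9] / [7, 8];  Q = [1, 3, 4] / [2, 5, 7] / [6, 8]
  Insert 6 (step 9): P = [1, 2, 4, 6] / [3, 5, 9] / [7, 8];  Q = [1, 3, 4, 9] / [2, 5, 7] / [6, 8]
Final shape: (4, 3, 2).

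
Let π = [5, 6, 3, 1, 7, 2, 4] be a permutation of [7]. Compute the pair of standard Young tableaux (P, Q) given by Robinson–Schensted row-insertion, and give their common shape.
P = [1, 2, 4] / [3, 6, 7] / [5];  Q = [1, 2, 5] / [3, 6, 7] / [4];  common shape = (3, 3, 1)

Row-insert the values π_1, π_2, … into P one at a time, bumping the leftmost entry strictly greater than the inserted value down to the next row. The recording tableau Q records, in position (i, j), the step at which that cell was added to P.
  Insert 5 (step 1): P = [5];  Q = [1]
  Insert 6 (step 2): P = [5, 6];  Q = [1, 2]
  Insert 3 (step 3): P = [3, 6] / [5];  Q = [1, 2] / [3]
  Insert 1 (step 4): P = [1, 6] / [3] / [5];  Q = [1, 2] / [3] / [4]
  Insert 7 (step 5): P = [1, 6, 7] / [3] / [5];  Q = [1, 2, 5] / [3] / [4]
  Insert 2 (step 6): P = [1, 2, 7] / [3, 6] / [5];  Q = [1, 2, 5] / [3, 6] / [4]
  Insert 4 (step 7): P = [1, 2, 4] / [3, 6, 7] / [5];  Q = [1, 2, 5] / [3, 6, 7] / [4]
Final shape: (3, 3, 1).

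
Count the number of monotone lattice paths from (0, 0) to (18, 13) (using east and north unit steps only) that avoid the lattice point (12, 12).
Number of paths = 187323983

Total paths from (0, 0) to (18, 13): C(31, 18) = 206253075. Paths through (12, 12): (paths (0, 0) → (12, 12)) × (paths (12, 12) → (18, 13)) = C(24, 12) · C(7, 6) = 2704156 · 7 = 18929092. Avoidance count = 206253075 − 18929092 = 187323983.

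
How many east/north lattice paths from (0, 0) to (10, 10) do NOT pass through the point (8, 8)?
Number of paths = 107536

Total paths from (0, 0) to (10, 10): C(20, 10) = 184756. Paths through (8, 8): (paths (0, 0) → (8, 8)) × (paths (8, 8) → (10, 10)) = C(16, 8) · C(4, 2) = 12870 · 6 = 77220. Avoidance count = 184756 − 77220 = 107536.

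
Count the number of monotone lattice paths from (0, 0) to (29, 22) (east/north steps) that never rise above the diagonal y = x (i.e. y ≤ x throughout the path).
Number of paths = 41620603020640

By the reflection principle (André's argument), the number of monotone paths to (29, 22) with n ≤ m that never go above y = x is C(51, 29) − C(51, 30) = 156077261327400 − 114456658306760 = 41620603020640.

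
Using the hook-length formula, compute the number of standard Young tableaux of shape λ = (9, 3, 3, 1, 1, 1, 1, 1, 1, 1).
# SYT of shape (9, 3, 3, 1, 1, 1, 1, 1, 1, 1) = 144848704

Hook-length formula: f^λ = n! / Π hook(c), product over all cells c of the Young diagram. For λ = (9, 3, 3, 1, 1, 1, 1, 1, 1, 1), n = 22 boxes. Hook lengths by row (left-to-right, top-to-bottom): [18, 10, 9, 6, 5, 4, 3, 2, 1]; [11, 3, 2]; [10, 2, 1]; [7]; [6]; [5]; [4]; [3]; [2]; [1]. Product of hooks = 7759825920000. So f^λ = 22! / 7759825920000 = 1124000727777607680000 / 7759825920000 = 144848704.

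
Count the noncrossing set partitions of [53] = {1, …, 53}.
C_53 = 116157871455782434250553845880

These noncrossing partitions are counted by the Catalan number C_n = (1/(n + 1)) · C(2n, n). For n = 53: C_53 = (1/54) · C(106, 53) = 6272525058612251449529907677520/54 = 116157871455782434250553845880.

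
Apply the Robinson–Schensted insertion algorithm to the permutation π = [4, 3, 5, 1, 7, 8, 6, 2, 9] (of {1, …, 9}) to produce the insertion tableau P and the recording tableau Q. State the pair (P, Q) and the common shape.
P = [1, 2, 6, 8, 9] / [3, 5] / [4, 7];  Q = [1, 3, 5, 6, 9] / [2, 7] / [4, 8];  common shape = (5, 2, 2)

Row-insert the values π_1, π_2, … into P one at a time, bumping the leftmost entry strictly greater than the inserted value down to the next row. The recording tableau Q records, in position (i, j), the step at which that cell was added to P.
  Insert 4 (step 1): P = [4];  Q = [1]
  Insert 3 (step 2): P = [3] / [4];  Q = [1] / [2]
  Insert 5 (step 3): P = [3, 5] / [4];  Q = [1, 3] / [2]
  Insert 1 (step 4): P = [1, 5] / [3] / [4];  Q = [1, 3] / [2] / [4]
  Insert 7 (step 5): P = [1, 5, 7] / [3] / [4];  Q = [1, 3, 5] / [2] / [4]
  Insert 8 (step 6): P = [1, 5, 7, 8] / [3] / [4];  Q = [1, 3, 5, 6] / [2] / [4]
  Insert 6 (step 7): P = [1, 5, 6, 8] / [3, 7] / [4];  Q = [1, 3, 5, 6] / [2, 7] / [4]
  Insert 2 (step 8): P = [1, 2, 6, 8] / [3, 5] / [4, 7];  Q = [1, 3, 5, 6] / [2, 7] / [4, 8]
  Insert 9 (step 9): P = [1, 2, 6, 8, 9] / [3, 5] / [4, 7];  Q = [1, 3, 5, 6, 9] / [2, 7] / [4, 8]
Final shape: (5, 2, 2).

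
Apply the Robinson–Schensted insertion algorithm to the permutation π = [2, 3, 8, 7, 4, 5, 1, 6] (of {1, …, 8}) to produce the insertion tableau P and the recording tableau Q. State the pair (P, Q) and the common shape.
P = [1, 3, 4, 5, 6] / [2] / [7] / [8];  Q = [1, 2, 3, 6, 8] / [4] / [5] / [7];  common shape = (5, 1, 1, 1)

Row-insert the values π_1, π_2, … into P one at a time, bumping the leftmost entry strictly greater than the inserted value down to the next row. The recording tableau Q records, in position (i, j), the step at which that cell was added to P.
  Insert 2 (step 1): P = [2];  Q = [1]
  Insert 3 (step 2): P = [2, 3];  Q = [1, 2]
  Insert 8 (step 3): P = [2, 3, 8];  Q = [1, 2, 3]
  Insert 7 (step 4): P = [2, 3, 7] / [8];  Q = [1, 2, 3] / [4]
  Insert 4 (step 5): P = [2, 3, 4] / [7] / [8];  Q = [1, 2, 3] / [4] / [5]
  Insert 5 (step 6): P = [2, 3, 4, 5] / [7] / [8];  Q = [1, 2, 3, 6] / [4] / [5]
  Insert 1 (step 7): P = [1, 3, 4, 5] / [2] / [7] / [8];  Q = [1, 2, 3, 6] / [4] / [5] / [7]
  Insert 6 (step 8): P = [1, 3, 4, 5, 6] / [2] / [7] / [8];  Q = [1, 2, 3, 6, 8] / [4] / [5] / [7]
Final shape: (5, 1, 1, 1).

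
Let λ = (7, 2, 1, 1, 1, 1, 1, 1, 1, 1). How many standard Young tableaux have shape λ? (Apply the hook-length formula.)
# SYT of shape (7, 2, 1, 1, 1, 1, 1, 1, 1, 1) = 65637

Hook-length formula: f^λ = n! / Π hook(c), product over all cells c of the Young diagram. For λ = (7, 2, 1, 1, 1, 1, 1, 1, 1, 1), n = 17 boxes. Hook lengths by row (left-to-right, top-to-bottom): [16, 7, 5, 4, 3, 2, 1]; [10, 1]; [8]; [7]; [6]; [5]; [4]; [3]; [2]; [1]. Product of hooks = 5419008000. So f^λ = 17! / 5419008000 = 355687428096000 / 5419008000 = 65637.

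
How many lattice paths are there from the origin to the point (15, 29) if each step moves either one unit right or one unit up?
Number of paths = 229911617056

A monotone lattice path from (0, 0) to (15, 29) consists of 15 east steps and 29 north steps in some order, so it is determined by which 15 of the 44 steps are east. The count is C(44, 15) = 229911617056.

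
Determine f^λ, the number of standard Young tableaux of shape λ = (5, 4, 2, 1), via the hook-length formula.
# SYT of shape (5, 4, 2, 1) = 5775

Hook-length formula: f^λ = n! / Π hook(c), product over all cells c of the Young diagram. For λ = (5, 4, 2, 1), n = 12 boxes. Hook lengths by row (left-to-right, top-to-bottom): [8, 6, 4, 3, 1]; [6, 4, 2, 1]; [3, 1]; [1]. Product of hooks = 82944. So f^λ = 12! / 82944 = 479001600 / 82944 = 5775.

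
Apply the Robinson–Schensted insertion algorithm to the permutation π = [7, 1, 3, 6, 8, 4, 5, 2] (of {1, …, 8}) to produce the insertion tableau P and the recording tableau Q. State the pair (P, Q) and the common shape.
P = [1, 2, 4, 5] / [3, 8] / [6] / [7];  Q = [1, 3, 4, 5] / [2, 7] / [6] / [8];  common shape = (4, 2, 1, 1)

Row-insert the values π_1, π_2, … into P one at a time, bumping the leftmost entry strictly greater than the inserted value down to the next row. The recording tableau Q records, in position (i, j), the step at which that cell was added to P.
  Insert 7 (step 1): P = [7];  Q = [1]
  Insert 1 (step 2): P = [1] / [7];  Q = [1] / [2]
  Insert 3 (step 3): P = [1, 3] / [7];  Q = [1, 3] / [2]
  Insert 6 (step 4): P = [1, 3, 6] / [7];  Q = [1, 3, 4] / [2]
  Insert 8 (step 5): P = [1, 3, 6, 8] / [7];  Q = [1, 3, 4, 5] / [2]
  Insert 4 (step 6): P = [1, 3, 4, 8] / [6] / [7];  Q = [1, 3, 4, 5] / [2] / [6]
  Insert 5 (step 7): P = [1, 3, 4, 5] / [6, 8] / [7];  Q = [1, 3, 4, 5] / [2, 7] / [6]
  Insert 2 (step 8): P = [1, 2, 4, 5] / [3, 8] / [6] / [7];  Q = [1, 3, 4, 5] / [2, 7] / [6] / [8]
Final shape: (4, 2, 1, 1).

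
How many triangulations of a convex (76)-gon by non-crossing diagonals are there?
C_74 = 311496878311103321137536291518809134027240

These polygon triangulations are counted by the Catalan number C_n = (1/(n + 1)) · C(2n, n). For n = 74: C_74 = (1/75) · C(148, 74) = 23362265873332749085315221863910685052043000/75 = 311496878311103321137536291518809134027240.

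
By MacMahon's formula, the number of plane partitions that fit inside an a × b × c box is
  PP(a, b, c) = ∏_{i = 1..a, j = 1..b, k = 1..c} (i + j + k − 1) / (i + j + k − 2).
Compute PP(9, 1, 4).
PP(9, 1, 4) = 715

Evaluate the triple product over i = 1..9, j = 1..1, k = 1..4. The factors are (2/1) · (3/2) · (4/3) · (5/4) · (3/2) · (4/3) · (5/4) · (6/5) · … (36 factors total). The numerators and denominators telescope so the product is an integer; carrying out the multiplication exactly gives PP(9, 1, 4) = 715.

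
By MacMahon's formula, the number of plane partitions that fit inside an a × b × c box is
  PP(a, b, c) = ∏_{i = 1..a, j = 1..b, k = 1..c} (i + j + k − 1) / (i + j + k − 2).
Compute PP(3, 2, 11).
PP(3, 2, 11) = 41405

Evaluate the triple product over i = 1..3, j = 1..2, k = 1..11. The factors are (2/1) · (3/2) · (4/3) · (5/4) · (6/5) · (7/6) · (8/7) · (9/8) · … (66 factors total). The numerators and denominators telescope so the product is an integer; carrying out the multiplication exactly gives PP(3, 2, 11) = 41405.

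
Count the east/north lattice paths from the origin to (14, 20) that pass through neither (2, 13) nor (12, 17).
Number of paths = 868776600

Inclusion–exclusion. Total paths: C(34, 14) = 1391975640. Through P₁: C(15, 2)·C(19, 12) = 5290740. Through P₂: C(29, 12)·C(5, 2) = 518959350. Since P₁ is strictly southwest of P₂, a monotone path through both must visit P₁ then P₂; paths through both = C(15, 2)·C(14, 10)·C(5, 2) = 1051050. Avoid both = 1391975640 − 5290740 − 518959350 + 1051050 = 868776600.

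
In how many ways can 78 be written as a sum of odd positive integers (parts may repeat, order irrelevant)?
p_odd(78) = 64234

Enumerate partitions using only odd parts via the recurrence o(n, m) = o(n, m−2) + o(n−m, m) over odd m, starting from the largest odd part ≤ n. This gives p_odd(78) = 64234. (Euler's theorem: equals the count of distinct-part partitions.)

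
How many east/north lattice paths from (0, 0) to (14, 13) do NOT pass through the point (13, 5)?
Number of paths = 19981188

Total paths from (0, 0) to (14, 13): C(27, 14) = 20058300. Paths through (13, 5): (paths (0, 0) → (13, 5)) × (paths (13, 5) → (14, 13)) = C(18, 13) · C(9, 1) = 8568 · 9 = 77112. Avoidance count = 20058300 − 77112 = 19981188.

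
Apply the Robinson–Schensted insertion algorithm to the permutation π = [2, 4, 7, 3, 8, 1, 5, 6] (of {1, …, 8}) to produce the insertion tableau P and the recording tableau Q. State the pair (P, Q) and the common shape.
P = [1, 3, 5, 6] / [2, 7, 8] / [4];  Q = [1, 2, 3, 5] / [4, 7, 8] / [6];  common shape = (4, 3, 1)

Row-insert the values π_1, π_2, … into P one at a time, bumping the leftmost entry strictly greater than the inserted value down to the next row. The recording tableau Q records, in position (i, j), the step at which that cell was added to P.
  Insert 2 (step 1): P = [2];  Q = [1]
  Insert 4 (step 2): P = [2, 4];  Q = [1, 2]
  Insert 7 (step 3): P = [2, 4, 7];  Q = [1, 2, 3]
  Insert 3 (step 4): P = [2, 3, 7] / [4];  Q = [1, 2, 3] / [4]
  Insert 8 (step 5): P = [2, 3, 7, 8] / [4];  Q = [1, 2, 3, 5] / [4]
  Insert 1 (step 6): P = [1, 3, 7, 8] / [2] / [4];  Q = [1, 2, 3, 5] / [4] / [6]
  Insert 5 (step 7): P = [1, 3, 5, 8] / [2, 7] / [4];  Q = [1, 2, 3, 5] / [4, 7] / [6]
  Insert 6 (step 8): P = [1, 3, 5, 6] / [2, 7, 8] / [4];  Q = [1, 2, 3, 5] / [4, 7, 8] / [6]
Final shape: (4, 3, 1).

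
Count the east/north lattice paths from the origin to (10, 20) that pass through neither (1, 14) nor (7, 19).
Number of paths = 27366460

Inclusion–exclusion. Total paths: C(30, 10) = 30045015. Through P₁: C(15, 1)·C(15, 9) = 75075. Through P₂: C(26, 7)·C(4, 3) = 2631200. Since P₁ is strictly southwest of P₂, a monotone path through both must visit P₁ then P₂; paths through both = C(15, 1)·C(11, 6)·C(4, 3) = 27720. Avoid both = 30045015 − 75075 − 2631200 + 27720 = 27366460.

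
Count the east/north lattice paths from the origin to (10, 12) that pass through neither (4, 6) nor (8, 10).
Number of paths = 278258

Inclusion–exclusion. Total paths: C(22, 10) = 646646. Through P₁: C(10, 4)·C(12, 6) = 194040. Through P₂: C(18, 8)·C(4, 2) = 262548. Since P₁ is strictly southwest of P₂, a monotone path through both must visit P₁ then P₂; paths through both = C(10, 4)·C(8, 4)·C(4, 2) = 88200. Avoid both = 646646 − 194040 − 262548 + 88200 = 278258.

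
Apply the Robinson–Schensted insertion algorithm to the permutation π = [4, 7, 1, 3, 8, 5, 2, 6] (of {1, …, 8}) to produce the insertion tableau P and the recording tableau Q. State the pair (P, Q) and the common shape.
P = [1, 2, 5, 6] / [3, 7, 8] / [4];  Q = [1, 2, 5, 8] / [3, 4, 6] / [7];  common shape = (4, 3, 1)

Row-insert the values π_1, π_2, … into P one at a time, bumping the leftmost entry strictly greater than the inserted value down to the next row. The recording tableau Q records, in position (i, j), the step at which that cell was added to P.
  Insert 4 (step 1): P = [4];  Q = [1]
  Insert 7 (step 2): P = [4, 7];  Q = [1, 2]
  Insert 1 (step 3): P = [1, 7] / [4];  Q = [1, 2] / [3]
  Insert 3 (step 4): P = [1, 3] / [4, 7];  Q = [1, 2] / [3, 4]
  Insert 8 (step 5): P = [1, 3, 8] / [4, 7];  Q = [1, 2, 5] / [3, 4]
  Insert 5 (step 6): P = [1, 3, 5] / [4, 7, 8];  Q = [1, 2, 5] / [3, 4, 6]
  Insert 2 (step 7): P = [1, 2, 5] / [3, 7, 8] / [4];  Q = [1, 2, 5] / [3, 4, 6] / [7]
  Insert 6 (step 8): P = [1, 2, 5, 6] / [3, 7, 8] / [4];  Q = [1, 2, 5, 8] / [3, 4, 6] / [7]
Final shape: (4, 3, 1).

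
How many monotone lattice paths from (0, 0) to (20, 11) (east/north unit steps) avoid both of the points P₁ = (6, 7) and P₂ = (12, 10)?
Number of paths = 74898837

Inclusion–exclusion. Total paths: C(31, 20) = 84672315. Through P₁: C(13, 6)·C(18, 14) = 5250960. Through P₂: C(22, 12)·C(9, 8) = 5819814. Since P₁ is strictly southwest of P₂, a monotone path through both must visit P₁ then P₂; paths through both = C(13, 6)·C(9, 6)·C(9, 8) = 1297296. Avoid both = 84672315 − 5250960 − 5819814 + 1297296 = 74898837.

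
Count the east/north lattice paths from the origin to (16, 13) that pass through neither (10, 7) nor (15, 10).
Number of paths = 41175275

Inclusion–exclusion. Total paths: C(29, 16) = 67863915. Through P₁: C(17, 10)·C(12, 6) = 17969952. Through P₂: C(25, 15)·C(4, 1) = 13075040. Since P₁ is strictly southwest of P₂, a monotone path through both must visit P₁ then P₂; paths through both = C(17, 10)·C(8, 5)·C(4, 1) = 4356352. Avoid both = 67863915 − 17969952 − 13075040 + 4356352 = 41175275.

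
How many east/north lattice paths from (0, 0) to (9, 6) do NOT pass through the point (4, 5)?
Number of paths = 4249

Total paths from (0, 0) to (9, 6): C(15, 9) = 5005. Paths through (4, 5): (paths (0, 0) → (4, 5)) × (paths (4, 5) → (9, 6)) = C(9, 4) · C(6, 5) = 126 · 6 = 756. Avoidance count = 5005 − 756 = 4249.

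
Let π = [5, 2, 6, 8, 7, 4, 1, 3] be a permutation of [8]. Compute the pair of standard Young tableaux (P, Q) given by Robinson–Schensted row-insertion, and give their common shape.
P = [1, 3, 7] / [2, 4] / [5, 6] / [8];  Q = [1, 3, 4] / [2, 5] / [6, 8] / [7];  common shape = (3, 2, 2, 1)

Row-insert the values π_1, π_2, … into P one at a time, bumping the leftmost entry strictly greater than the inserted value down to the next row. The recording tableau Q records, in position (i, j), the step at which that cell was added to P.
  Insert 5 (step 1): P = [5];  Q = [1]
  Insert 2 (step 2): P = [2] / [5];  Q = [1] / [2]
  Insert 6 (step 3): P = [2, 6] / [5];  Q = [1, 3] / [2]
  Insert 8 (step 4): P = [2, 6, 8] / [5];  Q = [1, 3, 4] / [2]
  Insert 7 (step 5): P = [2, 6, 7] / [5, 8];  Q = [1, 3, 4] / [2, 5]
  Insert 4 (step 6): P = [2, 4, 7] / [5, 6] / [8];  Q = [1, 3, 4] / [2, 5] / [6]
  Insert 1 (step 7): P = [1, 4, 7] / [2, 6] / [5] / [8];  Q = [1, 3, 4] / [2, 5] / [6] / [7]
  Insert 3 (step 8): P = [1, 3, 7] / [2, 4] / [5, 6] / [8];  Q = [1, 3, 4] / [2, 5] / [6, 8] / [7]
Final shape: (3, 2, 2, 1).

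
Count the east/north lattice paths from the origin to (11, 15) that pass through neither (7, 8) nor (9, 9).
Number of paths = 4781790

Inclusion–exclusion. Total paths: C(26, 11) = 7726160. Through P₁: C(15, 7)·C(11, 4) = 2123550. Through P₂: C(18, 9)·C(8, 2) = 1361360. Since P₁ is strictly southwest of P₂, a monotone path through both must visit P₁ then P₂; paths through both = C(15, 7)·C(3, 2)·C(8, 2) = 540540. Avoid both = 7726160 − 2123550 − 1361360 + 540540 = 4781790.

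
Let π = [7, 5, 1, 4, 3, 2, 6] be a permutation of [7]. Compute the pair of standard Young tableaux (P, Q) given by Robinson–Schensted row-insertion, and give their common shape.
P = [1, 2, 6] / [3] / [4] / [5] / [7];  Q = [1, 4, 7] / [2] / [3] / [5] / [6];  common shape = (3, 1, 1, 1, 1)

Row-insert the values π_1, π_2, … into P one at a time, bumping the leftmost entry strictly greater than the inserted value down to the next row. The recording tableau Q records, in position (i, j), the step at which that cell was added to P.
  Insert 7 (step 1): P = [7];  Q = [1]
  Insert 5 (step 2): P = [5] / [7];  Q = [1] / [2]
  Insert 1 (step 3): P = [1] / [5] / [7];  Q = [1] / [2] / [3]
  Insert 4 (step 4): P = [1, 4] / [5] / [7];  Q = [1, 4] / [2] / [3]
  Insert 3 (step 5): P = [1, 3] / [4] / [5] / [7];  Q = [1, 4] / [2] / [3] / [5]
  Insert 2 (step 6): P = [1, 2] / [3] / [4] / [5] / [7];  Q = [1, 4] / [2] / [3] / [5] / [6]
  Insert 6 (step 7): P = [1, 2, 6] / [3] / [4] / [5] / [7];  Q = [1, 4, 7] / [2] / [3] / [5] / [6]
Final shape: (3, 1, 1, 1, 1).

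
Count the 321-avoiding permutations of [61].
C_61 = 6182127958584855650487080847216336

These 321-avoiding permutations are counted by the Catalan number C_n = (1/(n + 1)) · C(2n, n). For n = 61: C_61 = (1/62) · C(122, 61) = 383291933432261050330199012527412832/62 = 6182127958584855650487080847216336.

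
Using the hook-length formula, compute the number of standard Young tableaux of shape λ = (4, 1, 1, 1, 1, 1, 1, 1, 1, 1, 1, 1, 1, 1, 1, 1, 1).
# SYT of shape (4, 1, 1, 1, 1, 1, 1, 1, 1, 1, 1, 1, 1, 1, 1, 1, 1) = 969

Hook-length formula: f^λ = n! / Π hook(c), product over all cells c of the Young diagram. For λ = (4, 1, 1, 1, 1, 1, 1, 1, 1, 1, 1, 1, 1, 1, 1, 1, 1), n = 20 boxes. Hook lengths by row (left-to-right, top-to-bottom): [20, 3, 2, 1]; [16]; [15]; [14]; [13]; [12]; [11]; [10]; [9]; [8]; [7]; [6]; [5]; [4]; [3]; [2]; [1]. Product of hooks = 2510734786560000. So f^λ = 20! / 2510734786560000 = 2432902008176640000 / 2510734786560000 = 969.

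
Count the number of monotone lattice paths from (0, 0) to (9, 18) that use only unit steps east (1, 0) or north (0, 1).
Number of paths = 4686825

A monotone lattice path from (0, 0) to (9, 18) consists of 9 east steps and 18 north steps in some order, so it is determined by which 9 of the 27 steps are east. The count is C(27, 9) = 4686825.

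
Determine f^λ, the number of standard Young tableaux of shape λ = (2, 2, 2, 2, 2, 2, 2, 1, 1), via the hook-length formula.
# SYT of shape (2, 2, 2, 2, 2, 2, 2, 1, 1) = 3432

Hook-length formula: f^λ = n! / Π hook(c), product over all cells c of the Young diagram. For λ = (2, 2, 2, 2, 2, 2, 2, 1, 1), n = 16 boxes. Hook lengths by row (left-to-right, top-to-bottom): [10, 7]; [9, 6]; [8, 5]; [7, 4]; [6, 3]; [5, 2]; [4, 1]; [2]; [1]. Product of hooks = 6096384000. So f^λ = 16! / 6096384000 = 20922789888000 / 6096384000 = 3432.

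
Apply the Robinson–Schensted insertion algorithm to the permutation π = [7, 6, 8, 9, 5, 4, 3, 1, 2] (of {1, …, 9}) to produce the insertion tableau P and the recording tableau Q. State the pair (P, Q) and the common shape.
P = [1, 2, 9] / [3, 8] / [4] / [5] / [6] / [7];  Q = [1, 3, 4] / [2, 9] / [5] / [6] / [7] / [8];  common shape = (3, 2, 1, 1, 1, 1)

Row-insert the values π_1, π_2, … into P one at a time, bumping the leftmost entry strictly greater than the inserted value down to the next row. The recording tableau Q records, in position (i, j), the step at which that cell was added to P.
  Insert 7 (step 1): P = [7];  Q = [1]
  Insert 6 (step 2): P = [6] / [7];  Q = [1] / [2]
  Insert 8 (step 3): P = [6, 8] / [7];  Q = [1, 3] / [2]
  Insert 9 (step 4): P = [6, 8, 9] / [7];  Q = [1, 3, 4] / [2]
  Insert 5 (step 5): P = [5, 8, 9] / [6] / [7];  Q = [1, 3, 4] / [2] / [5]
  Insert 4 (step 6): P = [4, 8, 9] / [5] / [6] / [7];  Q = [1, 3, 4] / [2] / [5] / [6]
  Insert 3 (step 7): P = [3, 8, 9] / [4] / [5] / [6] / [7];  Q = [1, 3, 4] / [2] / [5] / [6] / [7]
  Insert 1 (step 8): P = [1, 8, 9] / [3] / [4] / [5] / [6] / [7];  Q = [1, 3, 4] / [2] / [5] / [6] / [7] / [8]
  Insert 2 (step 9): P = [1, 2, 9] / [3, 8] / [4] / [5] / [6] / [7];  Q = [1, 3, 4] / [2, 9] / [5] / [6] / [7] / [8]
Final shape: (3, 2, 1, 1, 1, 1).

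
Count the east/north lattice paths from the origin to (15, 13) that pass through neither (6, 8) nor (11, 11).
Number of paths = 23371194

Inclusion–exclusion. Total paths: C(28, 15) = 37442160. Through P₁: C(14, 6)·C(14, 9) = 6012006. Through P₂: C(22, 11)·C(6, 4) = 10581480. Since P₁ is strictly southwest of P₂, a monotone path through both must visit P₁ then P₂; paths through both = C(14, 6)·C(8, 5)·C(6, 4) = 2522520. Avoid both = 37442160 − 6012006 − 10581480 + 2522520 = 23371194.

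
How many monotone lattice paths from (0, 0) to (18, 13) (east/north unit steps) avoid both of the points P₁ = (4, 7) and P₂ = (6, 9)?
Number of paths = 187956775

Inclusion–exclusion. Total paths: C(31, 18) = 206253075. Through P₁: C(11, 4)·C(20, 14) = 12790800. Through P₂: C(15, 6)·C(16, 12) = 9109100. Since P₁ is strictly southwest of P₂, a monotone path through both must visit P₁ then P₂; paths through both = C(11, 4)·C(4, 2)·C(16, 12) = 3603600. Avoid both = 206253075 − 12790800 − 9109100 + 3603600 = 187956775.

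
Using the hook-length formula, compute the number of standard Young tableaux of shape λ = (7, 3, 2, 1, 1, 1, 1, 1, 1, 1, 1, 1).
# SYT of shape (7, 3, 2, 1, 1, 1, 1, 1, 1, 1, 1, 1) = 15827000

Hook-length formula: f^λ = n! / Π hook(c), product over all cells c of the Young diagram. For λ = (7, 3, 2, 1, 1, 1, 1, 1, 1, 1, 1, 1), n = 21 boxes. Hook lengths by row (left-to-right, top-to-bottom): [18, 8, 6, 4, 3, 2, 1]; [13, 3, 1]; [11, 1]; [9]; [8]; [7]; [6]; [5]; [4]; [3]; [2]; [1]. Product of hooks = 3228087582720. So f^λ = 21! / 3228087582720 = 51090942171709440000 / 3228087582720 = 15827000.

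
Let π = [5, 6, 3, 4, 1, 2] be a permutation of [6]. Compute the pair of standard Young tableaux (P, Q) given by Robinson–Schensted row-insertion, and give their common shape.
P = [1, 2] / [3, 4] / [5, 6];  Q = [1, 2] / [3, 4] / [5, 6];  common shape = (2, 2, 2)

Row-insert the values π_1, π_2, … into P one at a time, bumping the leftmost entry strictly greater than the inserted value down to the next row. The recording tableau Q records, in position (i, j), the step at which that cell was added to P.
  Insert 5 (step 1): P = [5];  Q = [1]
  Insert 6 (step 2): P = [5, 6];  Q = [1, 2]
  Insert 3 (step 3): P = [3, 6] / [5];  Q = [1, 2] / [3]
  Insert 4 (step 4): P = [3, 4] / [5, 6];  Q = [1, 2] / [3, 4]
  Insert 1 (step 5): P = [1, 4] / [3, 6] / [5];  Q = [1, 2] / [3, 4] / [5]
  Insert 2 (step 6): P = [1, 2] / [3, 4] / [5, 6];  Q = [1, 2] / [3, 4] / [5, 6]
Final shape: (2, 2, 2).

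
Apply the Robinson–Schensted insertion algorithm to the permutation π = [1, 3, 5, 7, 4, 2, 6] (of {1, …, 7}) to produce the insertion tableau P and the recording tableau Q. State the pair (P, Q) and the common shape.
P = [1, 2, 4, 6] / [3, 7] / [5];  Q = [1, 2, 3, 4] / [5, 7] / [6];  common shape = (4, 2, 1)

Row-insert the values π_1, π_2, … into P one at a time, bumping the leftmost entry strictly greater than the inserted value down to the next row. The recording tableau Q records, in position (i, j), the step at which that cell was added to P.
  Insert 1 (step 1): P = [1];  Q = [1]
  Insert 3 (step 2): P = [1, 3];  Q = [1, 2]
  Insert 5 (step 3): P = [1, 3, 5];  Q = [1, 2, 3]
  Insert 7 (step 4): P = [1, 3, 5, 7];  Q = [1, 2, 3, 4]
  Insert 4 (step 5): P = [1, 3, 4, 7] / [5];  Q = [1, 2, 3, 4] / [5]
  Insert 2 (step 6): P = [1, 2, 4, 7] / [3] / [5];  Q = [1, 2, 3, 4] / [5] / [6]
  Insert 6 (step 7): P = [1, 2, 4, 6] / [3, 7] / [5];  Q = [1, 2, 3, 4] / [5, 7] / [6]
Final shape: (4, 2, 1).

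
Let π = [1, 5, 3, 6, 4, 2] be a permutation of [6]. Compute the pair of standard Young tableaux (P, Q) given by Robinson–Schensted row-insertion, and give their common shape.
P = [1, 2, 4] / [3, 6] / [5];  Q = [1, 2, 4] / [3, 5] / [6];  common shape = (3, 2, 1)

Row-insert the values π_1, π_2, … into P one at a time, bumping the leftmost entry strictly greater than the inserted value down to the next row. The recording tableau Q records, in position (i, j), the step at which that cell was added to P.
  Insert 1 (step 1): P = [1];  Q = [1]
  Insert 5 (step 2): P = [1, 5];  Q = [1, 2]
  Insert 3 (step 3): P = [1, 3] / [5];  Q = [1, 2] / [3]
  Insert 6 (step 4): P = [1, 3, 6] / [5];  Q = [1, 2, 4] / [3]
  Insert 4 (step 5): P = [1, 3, 4] / [5, 6];  Q = [1, 2, 4] / [3, 5]
  Insert 2 (step 6): P = [1, 2, 4] / [3, 6] / [5];  Q = [1, 2, 4] / [3, 5] / [6]
Final shape: (3, 2, 1).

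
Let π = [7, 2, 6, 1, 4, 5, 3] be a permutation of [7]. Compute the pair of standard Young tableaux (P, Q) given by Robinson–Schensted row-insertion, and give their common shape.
P = [1, 3, 5] / [2, 4] / [6] / [7];  Q = [1, 3, 6] / [2, 5] / [4] / [7];  common shape = (3, 2, 1, 1)

Row-insert the values π_1, π_2, … into P one at a time, bumping the leftmost entry strictly greater than the inserted value down to the next row. The recording tableau Q records, in position (i, j), the step at which that cell was added to P.
  Insert 7 (step 1): P = [7];  Q = [1]
  Insert 2 (step 2): P = [2] / [7];  Q = [1] / [2]
  Insert 6 (step 3): P = [2, 6] / [7];  Q = [1, 3] / [2]
  Insert 1 (step 4): P = [1, 6] / [2] / [7];  Q = [1, 3] / [2] / [4]
  Insert 4 (step 5): P = [1, 4] / [2, 6] / [7];  Q = [1, 3] / [2, 5] / [4]
  Insert 5 (step 6): P = [1, 4, 5] / [2, 6] / [7];  Q = [1, 3, 6] / [2, 5] / [4]
  Insert 3 (step 7): P = [1, 3, 5] / [2, 4] / [6] / [7];  Q = [1, 3, 6] / [2, 5] / [4] / [7]
Final shape: (3, 2, 1, 1).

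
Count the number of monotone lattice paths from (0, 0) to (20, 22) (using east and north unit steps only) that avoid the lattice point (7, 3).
Number of paths = 472106775420

Total paths from (0, 0) to (20, 22): C(42, 20) = 513791607420. Paths through (7, 3): (paths (0, 0) → (7, 3)) × (paths (7, 3) → (20, 22)) = C(10, 7) · C(32, 13) = 120 · 347373600 = 41684832000. Avoidance count = 513791607420 − 41684832000 = 472106775420.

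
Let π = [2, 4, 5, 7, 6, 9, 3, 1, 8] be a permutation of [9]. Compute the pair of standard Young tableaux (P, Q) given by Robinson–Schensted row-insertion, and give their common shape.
P = [1, 3, 5, 6, 8] / [2, 9] / [4] / [7];  Q = [1, 2, 3, 4, 6] / [5, 9] / [7] / [8];  common shape = (5, 2, 1, 1)

Row-insert the values π_1, π_2, … into P one at a time, bumping the leftmost entry strictly greater than the inserted value down to the next row. The recording tableau Q records, in position (i, j), the step at which that cell was added to P.
  Insert 2 (step 1): P = [2];  Q = [1]
  Insert 4 (step 2): P = [2, 4];  Q = [1, 2]
  Insert 5 (step 3): P = [2, 4, 5];  Q = [1, 2, 3]
  Insert 7 (step 4): P = [2, 4, 5, 7];  Q = [1, 2, 3, 4]
  Insert 6 (step 5): P = [2, 4, 5, 6] / [7];  Q = [1, 2, 3, 4] / [5]
  Insert 9 (step 6): P = [2, 4, 5, 6, 9] / [7];  Q = [1, 2, 3, 4, 6] / [5]
  Insert 3 (step 7): P = [2, 3, 5, 6, 9] / [4] / [7];  Q = [1, 2, 3, 4, 6] / [5] / [7]
  Insert 1 (step 8): P = [1, 3, 5, 6, 9] / [2] / [4] / [7];  Q = [1, 2, 3, 4, 6] / [5] / [7] / [8]
  Insert 8 (step 9): P = [1, 3, 5, 6, 8] / [2, 9] / [4] / [7];  Q = [1, 2, 3, 4, 6] / [5, 9] / [7] / [8]
Final shape: (5, 2, 1, 1).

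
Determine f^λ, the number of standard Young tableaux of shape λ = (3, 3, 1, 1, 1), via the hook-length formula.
# SYT of shape (3, 3, 1, 1, 1) = 120

Hook-length formula: f^λ = n! / Π hook(c), product over all cells c of the Young diagram. For λ = (3, 3, 1, 1, 1), n = 9 boxes. Hook lengths by row (left-to-right, top-to-bottom): [7, 3, 2]; [6, 2, 1]; [3]; [2]; [1]. Product of hooks = 3024. So f^λ = 9! / 3024 = 362880 / 3024 = 120.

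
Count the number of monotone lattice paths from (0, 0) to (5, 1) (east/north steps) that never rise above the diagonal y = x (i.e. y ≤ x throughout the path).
Number of paths = 5

By the reflection principle (André's argument), the number of monotone paths to (5, 1) with n ≤ m that never go above y = x is C(6, 5) − C(6, 6) = 6 − 1 = 5.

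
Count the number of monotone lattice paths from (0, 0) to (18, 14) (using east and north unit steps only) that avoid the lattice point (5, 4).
Number of paths = 327283284

Total paths from (0, 0) to (18, 14): C(32, 18) = 471435600. Paths through (5, 4): (paths (0, 0) → (5, 4)) × (paths (5, 4) → (18, 14)) = C(9, 5) · C(23, 13) = 126 · 1144066 = 144152316. Avoidance count = 471435600 − 144152316 = 327283284.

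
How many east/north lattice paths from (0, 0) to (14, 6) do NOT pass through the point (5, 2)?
Number of paths = 23745

Total paths from (0, 0) to (14, 6): C(20, 14) = 38760. Paths through (5, 2): (paths (0, 0) → (5, 2)) × (paths (5, 2) → (14, 6)) = C(7, 5) · C(13, 9) = 21 · 715 = 15015. Avoidance count = 38760 − 15015 = 23745.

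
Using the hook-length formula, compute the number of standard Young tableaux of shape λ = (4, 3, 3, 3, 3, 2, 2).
# SYT of shape (4, 3, 3, 3, 3, 2, 2) = 11085360

Hook-length formula: f^λ = n! / Π hook(c), product over all cells c of the Young diagram. For λ = (4, 3, 3, 3, 3, 2, 2), n = 20 boxes. Hook lengths by row (left-to-right, top-to-bottom): [10, 9, 6, 1]; [8, 7, 4]; [7, 6, 3]; [6, 5, 2]; [5, 4, 1]; [3, 2]; [2, 1]. Product of hooks = 219469824000. So f^λ = 20! / 219469824000 = 2432902008176640000 / 219469824000 = 11085360.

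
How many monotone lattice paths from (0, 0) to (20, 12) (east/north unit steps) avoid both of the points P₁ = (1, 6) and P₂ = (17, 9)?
Number of paths = 162197800

Inclusion–exclusion. Total paths: C(32, 20) = 225792840. Through P₁: C(7, 1)·C(25, 19) = 1239700. Through P₂: C(26, 17)·C(6, 3) = 62491000. Since P₁ is strictly southwest of P₂, a monotone path through both must visit P₁ then P₂; paths through both = C(7, 1)·C(19, 16)·C(6, 3) = 135660. Avoid both = 225792840 − 1239700 − 62491000 + 135660 = 162197800.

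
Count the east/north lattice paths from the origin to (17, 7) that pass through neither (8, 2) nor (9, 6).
Number of paths = 212994

Inclusion–exclusion. Total paths: C(24, 17) = 346104. Through P₁: C(10, 8)·C(14, 9) = 90090. Through P₂: C(15, 9)·C(9, 8) = 45045. Since P₁ is strictly southwest of P₂, a monotone path through both must visit P₁ then P₂; paths through both = C(10, 8)·C(5, 1)·C(9, 8) = 2025. Avoid both = 346104 − 90090 − 45045 + 2025 = 212994.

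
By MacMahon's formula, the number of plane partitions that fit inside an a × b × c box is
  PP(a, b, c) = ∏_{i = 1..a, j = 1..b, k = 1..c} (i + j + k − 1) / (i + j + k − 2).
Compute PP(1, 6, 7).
PP(1, 6, 7) = 1716

Evaluate the triple product over i = 1..1, j = 1..6, k = 1..7. The factors are (2/1) · (3/2) · (4/3) · (5/4) · (6/5) · (7/6) · (8/7) · (3/2) · … (42 factors total). The numerators and denominators telescope so the product is an integer; carrying out the multiplication exactly gives PP(1, 6, 7) = 1716.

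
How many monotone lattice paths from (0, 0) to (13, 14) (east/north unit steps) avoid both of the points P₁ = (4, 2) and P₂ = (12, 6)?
Number of paths = 15549099

Inclusion–exclusion. Total paths: C(27, 13) = 20058300. Through P₁: C(6, 4)·C(21, 9) = 4408950. Through P₂: C(18, 12)·C(9, 1) = 167076. Since P₁ is strictly southwest of P₂, a monotone path through both must visit P₁ then P₂; paths through both = C(6, 4)·C(12, 8)·C(9, 1) = 66825. Avoid both = 20058300 − 4408950 − 167076 + 66825 = 15549099.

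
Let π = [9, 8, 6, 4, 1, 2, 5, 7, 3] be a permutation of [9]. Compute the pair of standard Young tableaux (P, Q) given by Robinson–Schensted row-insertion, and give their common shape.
P = [1, 2, 3, 7] / [4, 5] / [6] / [8] / [9];  Q = [1, 6, 7, 8] / [2, 9] / [3] / [4] / [5];  common shape = (4, 2, 1, 1, 1)

Row-insert the values π_1, π_2, … into P one at a time, bumping the leftmost entry strictly greater than the inserted value down to the next row. The recording tableau Q records, in position (i, j), the step at which that cell was added to P.
  Insert 9 (step 1): P = [9];  Q = [1]
  Insert 8 (step 2): P = [8] / [9];  Q = [1] / [2]
  Insert 6 (step 3): P = [6] / [8] / [9];  Q = [1] / [2] / [3]
  Insert 4 (step 4): P = [4] / [6] / [8] / [9];  Q = [1] / [2] / [3] / [4]
  Insert 1 (step 5): P = [1] / [4] / [6] / [8] / [9];  Q = [1] / [2] / [3] / [4] / [5]
  Insert 2 (step 6): P = [1, 2] / [4] / [6] / [8] / [9];  Q = [1, 6] / [2] / [3] / [4] / [5]
  Insert 5 (step 7): P = [1, 2, 5] / [4] / [6] / [8] / [9];  Q = [1, 6, 7] / [2] / [3] / [4] / [5]
  Insert 7 (step 8): P = [1, 2, 5, 7] / [4] / [6] / [8] / [9];  Q = [1, 6, 7, 8] / [2] / [3] / [4] / [5]
  Insert 3 (step 9): P = [1, 2, 3, 7] / [4, 5] / [6] / [8] / [9];  Q = [1, 6, 7, 8] / [2, 9] / [3] / [4] / [5]
Final shape: (4, 2, 1, 1, 1).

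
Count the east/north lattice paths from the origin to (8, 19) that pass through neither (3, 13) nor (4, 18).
Number of paths = 1941580

Inclusion–exclusion. Total paths: C(27, 8) = 2220075. Through P₁: C(16, 3)·C(11, 5) = 258720. Through P₂: C(22, 4)·C(5, 4) = 36575. Since P₁ is strictly southwest of P₂, a monotone path through both must visit P₁ then P₂; paths through both = C(16, 3)·C(6, 1)·C(5, 4) = 16800. Avoid both = 2220075 − 258720 − 36575 + 16800 = 1941580.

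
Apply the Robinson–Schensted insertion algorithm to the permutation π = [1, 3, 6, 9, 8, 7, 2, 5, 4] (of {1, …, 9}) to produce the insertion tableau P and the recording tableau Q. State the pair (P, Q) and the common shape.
P = [1, 2, 4, 7] / [3, 5] / [6] / [8] / [9];  Q = [1, 2, 3, 4] / [5, 8] / [6] / [7] / [9];  common shape = (4, 2, 1, 1, 1)

Row-insert the values π_1, π_2, … into P one at a time, bumping the leftmost entry strictly greater than the inserted value down to the next row. The recording tableau Q records, in position (i, j), the step at which that cell was added to P.
  Insert 1 (step 1): P = [1];  Q = [1]
  Insert 3 (step 2): P = [1, 3];  Q = [1, 2]
  Insert 6 (step 3): P = [1, 3, 6];  Q = [1, 2, 3]
  Insert 9 (step 4): P = [1, 3, 6, 9];  Q = [1, 2, 3, 4]
  Insert 8 (step 5): P = [1, 3, 6, 8] / [9];  Q = [1, 2, 3, 4] / [5]
  Insert 7 (step 6): P = [1, 3, 6, 7] / [8] / [9];  Q = [1, 2, 3, 4] / [5] / [6]
  Insert 2 (step 7): P = [1, 2, 6, 7] / [3] / [8] / [9];  Q = [1, 2, 3, 4] / [5] / [6] / [7]
  Insert 5 (step 8): P = [1, 2, 5, 7] / [3, 6] / [8] / [9];  Q = [1, 2, 3, 4] / [5, 8] / [6] / [7]
  Insert 4 (step 9): P = [1, 2, 4, 7] / [3, 5] / [6] / [8] / [9];  Q = [1, 2, 3, 4] / [5, 8] / [6] / [7] / [9]
Final shape: (4, 2, 1, 1, 1).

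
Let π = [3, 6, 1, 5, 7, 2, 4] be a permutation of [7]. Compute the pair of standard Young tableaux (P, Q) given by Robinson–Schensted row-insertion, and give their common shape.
P = [1, 2, 4] / [3, 5, 7] / [6];  Q = [1, 2, 5] / [3, 4, 7] / [6];  common shape = (3, 3, 1)

Row-insert the values π_1, π_2, … into P one at a time, bumping the leftmost entry strictly greater than the inserted value down to the next row. The recording tableau Q records, in position (i, j), the step at which that cell was added to P.
  Insert 3 (step 1): P = [3];  Q = [1]
  Insert 6 (step 2): P = [3, 6];  Q = [1, 2]
  Insert 1 (step 3): P = [1, 6] / [3];  Q = [1, 2] / [3]
  Insert 5 (step 4): P = [1, 5] / [3, 6];  Q = [1, 2] / [3, 4]
  Insert 7 (step 5): P = [1, 5, 7] / [3, 6];  Q = [1, 2, 5] / [3, 4]
  Insert 2 (step 6): P = [1, 2, 7] / [3, 5] / [6];  Q = [1, 2, 5] / [3, 4] / [6]
  Insert 4 (step 7): P = [1, 2, 4] / [3, 5, 7] / [6];  Q = [1, 2, 5] / [3, 4, 7] / [6]
Final shape: (3, 3, 1).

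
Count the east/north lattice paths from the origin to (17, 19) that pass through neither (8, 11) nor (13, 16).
Number of paths = 5051494395

Inclusion–exclusion. Total paths: C(36, 17) = 8597496600. Through P₁: C(19, 8)·C(17, 9) = 1837398420. Through P₂: C(29, 13)·C(7, 4) = 2375237025. Since P₁ is strictly southwest of P₂, a monotone path through both must visit P₁ then P₂; paths through both = C(19, 8)·C(10, 5)·C(7, 4) = 666633240. Avoid both = 8597496600 − 1837398420 − 2375237025 + 666633240 = 5051494395.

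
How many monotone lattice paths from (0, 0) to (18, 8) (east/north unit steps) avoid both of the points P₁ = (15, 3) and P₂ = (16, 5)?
Number of paths = 1337569

Inclusion–exclusion. Total paths: C(26, 18) = 1562275. Through P₁: C(18, 15)·C(8, 3) = 45696. Through P₂: C(21, 16)·C(5, 2) = 203490. Since P₁ is strictly southwest of P₂, a monotone path through both must visit P₁ then P₂; paths through both = C(18, 15)·C(3, 1)·C(5, 2) = 24480. Avoid both = 1562275 − 45696 − 203490 + 24480 = 1337569.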